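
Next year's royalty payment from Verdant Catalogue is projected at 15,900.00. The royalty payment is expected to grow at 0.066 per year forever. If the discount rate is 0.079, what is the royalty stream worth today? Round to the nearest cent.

Growing perpetuity: P = D₁ / (r − g) = 15,900.0000 / (0.079 − 0.066) = 1,223,076.92

1223076.92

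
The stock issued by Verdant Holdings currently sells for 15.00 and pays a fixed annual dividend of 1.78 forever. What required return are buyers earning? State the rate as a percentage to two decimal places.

11.87%

P = C/r ⇒ r = C/P = 1.78/15.00 = 0.118667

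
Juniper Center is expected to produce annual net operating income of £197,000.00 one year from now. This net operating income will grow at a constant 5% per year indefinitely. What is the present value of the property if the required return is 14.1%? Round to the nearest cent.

Growing perpetuity: P = D₁ / (r − g) = £197,000.0000 / (0.141 − 0.05) = £2,164,835.16

£2164835.16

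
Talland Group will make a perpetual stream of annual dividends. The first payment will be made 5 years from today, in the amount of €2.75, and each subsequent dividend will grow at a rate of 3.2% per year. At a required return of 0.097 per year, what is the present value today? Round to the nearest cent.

Value at end of year 4: C₁ / (r − g) = €2.75 / (0.097 − 0.032) = €42.3077
Discount to today: PV = €42.3077 / (1 + 0.097)^4 = €42.3077 / 1.448193 = €29.21

€29.21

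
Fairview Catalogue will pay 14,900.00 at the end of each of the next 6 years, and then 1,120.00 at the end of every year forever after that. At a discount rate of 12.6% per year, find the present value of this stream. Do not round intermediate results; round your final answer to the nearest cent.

PV of 6-year annuity: 14,900.00 × [1 − (1+0.126)^−6] / 0.126 = 60232.94547
Perpetuity value at year 6: 1,120.00 / 0.126 = 8888.88889
PV of perpetuity: 8888.88889 / (1+0.126)^6 = 4361.31178
Total PV = 60232.94547 + 4361.31178 = 64594.25725

64594.26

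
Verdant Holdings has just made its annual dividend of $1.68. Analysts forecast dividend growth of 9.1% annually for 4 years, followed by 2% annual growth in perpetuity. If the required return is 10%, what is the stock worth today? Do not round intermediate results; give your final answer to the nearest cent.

$27.31

D_1 = 1.83288
D_2 = 1.99967
D_3 = 2.18164
D_4 = 2.38017
Terminal value at year 4: TV = D_4×(1+g_2)/(r−g_2) = 2.42778/0.08 = 30.34719
P_0 = D_1/(1+r)^1 + D_2/(1+r)^2 + D_3/(1+r)^3 + D_4/(1+r)^4 + TV/(1+r)^4
    = 1.66625 + 1.65262 + 1.63910 + 1.62569 + 20.72754 = 27.31120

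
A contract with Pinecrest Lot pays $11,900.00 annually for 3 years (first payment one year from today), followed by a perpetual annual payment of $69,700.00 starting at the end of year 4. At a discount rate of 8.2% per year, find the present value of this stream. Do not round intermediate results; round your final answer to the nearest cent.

PV of 3-year annuity: $11,900.00 × [1 − (1+0.082)^−3] / 0.082 = 30557.11813
Perpetuity value at year 3: $69,700.00 / 0.082 = 850000.00000
PV of perpetuity: 850000.00000 / (1+0.082)^3 = 671022.59378
Total PV = 30557.11813 + 671022.59378 = 701579.71192

$701579.71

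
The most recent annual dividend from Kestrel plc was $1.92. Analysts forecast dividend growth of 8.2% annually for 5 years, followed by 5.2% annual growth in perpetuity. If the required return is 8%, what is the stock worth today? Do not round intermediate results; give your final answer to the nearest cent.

$82.46

D_1 = 2.07744
D_2 = 2.24779
D_3 = 2.43211
D_4 = 2.63154
D_5 = 2.84733
Terminal value at year 5: TV = D_5×(1+g_2)/(r−g_2) = 2.99539/0.028 = 106.97819
P_0 = D_1/(1+r)^1 + D_2/(1+r)^2 + D_3/(1+r)^3 + D_4/(1+r)^4 + D_5/(1+r)^5 + TV/(1+r)^5
    = 1.92356 + 1.92712 + 1.93069 + 1.93426 + 1.93784 + 72.80756 = 82.46102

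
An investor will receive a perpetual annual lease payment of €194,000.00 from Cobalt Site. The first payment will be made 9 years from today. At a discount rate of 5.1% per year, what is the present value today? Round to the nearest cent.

Value at end of year 8: C / r = €194,000.00 / 0.051 = €3,803,921.5686
Discount to today: PV = €3,803,921.5686 / (1 + 0.051)^8 = €3,803,921.5686 / 1.488750 = €2,555,111.32

€2555111.32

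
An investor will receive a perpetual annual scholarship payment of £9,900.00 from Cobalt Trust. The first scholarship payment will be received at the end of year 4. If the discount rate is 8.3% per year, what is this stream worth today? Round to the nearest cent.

£93901.33

Value at end of year 3: C / r = £9,900.00 / 0.083 = £119,277.1084
Discount to today: PV = £119,277.1084 / (1 + 0.083)^3 = £119,277.1084 / 1.270239 = £93,901.33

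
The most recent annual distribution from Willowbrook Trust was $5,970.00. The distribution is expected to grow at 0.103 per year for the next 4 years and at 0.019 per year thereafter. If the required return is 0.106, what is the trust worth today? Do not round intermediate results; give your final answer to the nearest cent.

$92887.39

D_1 = 6584.91000
D_2 = 7263.15573
D_3 = 8011.26077
D_4 = 8836.42063
Terminal value at year 4: TV = D_4×(1+g_2)/(r−g_2) = 9004.31262/0.087 = 103497.84622
P_0 = D_1/(1+r)^1 + D_2/(1+r)^2 + D_3/(1+r)^3 + D_4/(1+r)^4 + TV/(1+r)^4
    = 5953.80651 + 5937.65694 + 5921.55118 + 5905.48911 + 69168.88970 = 92887.39344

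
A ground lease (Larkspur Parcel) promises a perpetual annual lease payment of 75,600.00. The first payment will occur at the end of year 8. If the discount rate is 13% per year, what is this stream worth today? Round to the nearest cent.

Value at end of year 7: C / r = 75,600.00 / 0.13 = 581,538.4615
Discount to today: PV = 581,538.4615 / (1 + 0.13)^7 = 581,538.4615 / 2.352605 = 247,189.11

247189.11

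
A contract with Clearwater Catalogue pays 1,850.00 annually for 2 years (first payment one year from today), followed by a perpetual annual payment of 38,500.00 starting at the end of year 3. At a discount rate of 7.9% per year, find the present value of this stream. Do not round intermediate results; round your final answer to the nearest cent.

PV of 2-year annuity: 1,850.00 × [1 − (1+0.079)^−2] / 0.079 = 3303.56859
Perpetuity value at year 2: 38,500.00 / 0.079 = 487341.77215
PV of perpetuity: 487341.77215 / (1+0.079)^2 = 418591.83120
Total PV = 3303.56859 + 418591.83120 = 421895.39979

421895.40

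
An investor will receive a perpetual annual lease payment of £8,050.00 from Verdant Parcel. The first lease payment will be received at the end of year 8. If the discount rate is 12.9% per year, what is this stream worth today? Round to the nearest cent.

Value at end of year 7: C / r = £8,050.00 / 0.129 = £62,403.1008
Discount to today: PV = £62,403.1008 / (1 + 0.129)^7 = £62,403.1008 / 2.338070 = £26,690.00

£26690.00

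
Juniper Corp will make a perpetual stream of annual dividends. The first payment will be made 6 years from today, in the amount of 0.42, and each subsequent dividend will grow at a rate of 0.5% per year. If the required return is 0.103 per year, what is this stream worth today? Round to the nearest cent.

Value at end of year 5: C₁ / (r − g) = 0.42 / (0.103 − 0.005) = 4.2857
Discount to today: PV = 4.2857 / (1 + 0.103)^5 = 4.2857 / 1.632592 = 2.63

2.63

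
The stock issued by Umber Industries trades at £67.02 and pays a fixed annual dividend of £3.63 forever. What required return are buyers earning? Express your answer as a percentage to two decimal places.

P = C/r ⇒ r = C/P = £3.63/£67.02 = 0.054163

5.42%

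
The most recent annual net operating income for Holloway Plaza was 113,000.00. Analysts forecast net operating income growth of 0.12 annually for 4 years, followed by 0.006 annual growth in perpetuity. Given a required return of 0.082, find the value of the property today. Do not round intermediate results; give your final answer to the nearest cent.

D_1 = 126560.00000
D_2 = 141747.20000
D_3 = 158756.86400
D_4 = 177807.68768
Terminal value at year 4: TV = D_4×(1+g_2)/(r−g_2) = 178874.53381/0.076 = 2353612.28692
P_0 = D_1/(1+r)^1 + D_2/(1+r)^2 + D_3/(1+r)^3 + D_4/(1+r)^4 + TV/(1+r)^4
    = 116968.57671 + 121076.53042 + 125328.75607 + 129730.32052 + 1717219.76898 = 2210323.95270

2210323.95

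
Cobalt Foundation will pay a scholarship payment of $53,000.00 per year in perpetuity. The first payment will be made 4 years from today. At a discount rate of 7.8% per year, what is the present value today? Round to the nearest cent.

Value at end of year 3: C / r = $53,000.00 / 0.078 = $679,487.1795
Discount to today: PV = $679,487.1795 / (1 + 0.078)^3 = $679,487.1795 / 1.252727 = $542,406.62

$542406.62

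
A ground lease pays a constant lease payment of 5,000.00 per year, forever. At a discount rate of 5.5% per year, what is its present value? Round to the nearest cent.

Level perpetuity: PV = C / r = 5,000.00 / 0.055 = 90,909.09

90909.09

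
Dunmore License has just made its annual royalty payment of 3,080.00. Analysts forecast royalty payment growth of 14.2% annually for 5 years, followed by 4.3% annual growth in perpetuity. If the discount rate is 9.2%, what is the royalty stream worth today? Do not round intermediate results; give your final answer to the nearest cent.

D_1 = 3517.36000
D_2 = 4016.82512
D_3 = 4587.21429
D_4 = 5238.59872
D_5 = 5982.47973
Terminal value at year 5: TV = D_5×(1+g_2)/(r−g_2) = 6239.72636/0.049 = 127341.35433
P_0 = D_1/(1+r)^1 + D_2/(1+r)^2 + D_3/(1+r)^3 + D_4/(1+r)^4 + D_5/(1+r)^5 + TV/(1+r)^5
    = 3221.02564 + 3368.50850 + 3522.74424 + 3684.04205 + 3852.72529 + 82008.00984 = 99657.05556

99657.06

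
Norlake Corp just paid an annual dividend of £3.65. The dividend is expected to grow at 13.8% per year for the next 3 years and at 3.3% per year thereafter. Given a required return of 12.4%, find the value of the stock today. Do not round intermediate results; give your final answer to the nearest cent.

£54.23

D_1 = 4.15370
D_2 = 4.72691
D_3 = 5.37922
Terminal value at year 3: TV = D_3×(1+g_2)/(r−g_2) = 5.55674/0.091 = 61.06306
P_0 = D_1/(1+r)^1 + D_2/(1+r)^2 + D_3/(1+r)^3 + TV/(1+r)^3
    = 3.69546 + 3.74149 + 3.78809 + 43.00111 = 54.22616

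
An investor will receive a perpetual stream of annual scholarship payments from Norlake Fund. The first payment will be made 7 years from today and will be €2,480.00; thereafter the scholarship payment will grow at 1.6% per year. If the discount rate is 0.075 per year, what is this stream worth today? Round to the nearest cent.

Value at end of year 6: C₁ / (r − g) = €2,480.00 / (0.075 − 0.016) = €42,033.8983
Discount to today: PV = €42,033.8983 / (1 + 0.075)^6 = €42,033.8983 / 1.543302 = €27,236.35

€27236.35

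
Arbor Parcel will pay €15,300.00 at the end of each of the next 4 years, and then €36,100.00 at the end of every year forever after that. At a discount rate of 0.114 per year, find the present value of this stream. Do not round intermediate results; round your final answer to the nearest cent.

€252683.07

PV of 4-year annuity: €15,300.00 × [1 − (1+0.114)^−4] / 0.114 = 47064.85573
Perpetuity value at year 4: €36,100.00 / 0.114 = 316666.66667
PV of perpetuity: 316666.66667 / (1+0.114)^4 = 205618.21621
Total PV = 47064.85573 + 205618.21621 = 252683.07194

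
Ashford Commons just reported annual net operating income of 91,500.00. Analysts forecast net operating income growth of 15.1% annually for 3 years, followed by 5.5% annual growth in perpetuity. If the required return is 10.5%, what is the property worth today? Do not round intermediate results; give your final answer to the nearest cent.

2479934.57

D_1 = 105316.50000
D_2 = 121219.29150
D_3 = 139523.40452
Terminal value at year 3: TV = D_3×(1+g_2)/(r−g_2) = 147197.19176/0.05 = 2943943.83530
P_0 = D_1/(1+r)^1 + D_2/(1+r)^2 + D_3/(1+r)^3 + TV/(1+r)^3
    = 95309.04977 + 99276.66633 + 103409.45062 + 2181939.40819 = 2479934.57491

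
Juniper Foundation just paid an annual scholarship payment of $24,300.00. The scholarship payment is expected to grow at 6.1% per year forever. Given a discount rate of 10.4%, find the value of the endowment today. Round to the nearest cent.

$599588.37

D₁ = D₀ × (1 + g) = $24,300.00 × 1.061 = $25,782.3000
Growing perpetuity: P = D₁ / (r − g) = $25,782.3000 / (0.104 − 0.061) = $599,588.37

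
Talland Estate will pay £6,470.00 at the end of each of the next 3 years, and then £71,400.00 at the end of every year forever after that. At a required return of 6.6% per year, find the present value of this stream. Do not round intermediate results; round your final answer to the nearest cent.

PV of 3-year annuity: £6,470.00 × [1 − (1+0.066)^−3] / 0.066 = 17104.18072
Perpetuity value at year 3: £71,400.00 / 0.066 = 1081818.18182
PV of perpetuity: 1081818.18182 / (1+0.066)^3 = 893064.16274
Total PV = 17104.18072 + 893064.16274 = 910168.34346

£910168.34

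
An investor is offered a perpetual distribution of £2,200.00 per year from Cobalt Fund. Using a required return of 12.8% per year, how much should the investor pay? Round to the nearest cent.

£17187.50

Level perpetuity: PV = C / r = £2,200.00 / 0.128 = £17,187.50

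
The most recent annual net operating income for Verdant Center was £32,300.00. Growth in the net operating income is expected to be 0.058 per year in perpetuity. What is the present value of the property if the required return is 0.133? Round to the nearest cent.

£455645.33

D₁ = D₀ × (1 + g) = £32,300.00 × 1.058 = £34,173.4000
Growing perpetuity: P = D₁ / (r − g) = £34,173.4000 / (0.133 − 0.058) = £455,645.33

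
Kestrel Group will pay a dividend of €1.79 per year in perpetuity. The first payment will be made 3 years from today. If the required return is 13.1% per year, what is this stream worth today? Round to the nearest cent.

€10.68

Value at end of year 2: C / r = €1.79 / 0.131 = €13.6641
Discount to today: PV = €13.6641 / (1 + 0.131)^2 = €13.6641 / 1.279161 = €10.68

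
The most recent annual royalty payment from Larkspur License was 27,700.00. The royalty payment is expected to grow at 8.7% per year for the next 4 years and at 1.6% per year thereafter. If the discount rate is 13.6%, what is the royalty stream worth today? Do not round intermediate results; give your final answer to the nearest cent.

D_1 = 30109.90000
D_2 = 32729.46130
D_3 = 35576.92443
D_4 = 38672.11686
Terminal value at year 4: TV = D_4×(1+g_2)/(r−g_2) = 39290.87073/0.12 = 327423.92274
P_0 = D_1/(1+r)^1 + D_2/(1+r)^2 + D_3/(1+r)^3 + D_4/(1+r)^4 + TV/(1+r)^4
    = 26505.19366 + 25361.92386 + 24267.96764 + 23221.19791 + 196606.14231 = 295962.42539

295962.43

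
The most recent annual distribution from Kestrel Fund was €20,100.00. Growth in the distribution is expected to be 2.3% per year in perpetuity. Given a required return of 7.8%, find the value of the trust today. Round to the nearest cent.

€373860.00

D₁ = D₀ × (1 + g) = €20,100.00 × 1.023 = €20,562.3000
Growing perpetuity: P = D₁ / (r − g) = €20,562.3000 / (0.078 − 0.023) = €373,860.00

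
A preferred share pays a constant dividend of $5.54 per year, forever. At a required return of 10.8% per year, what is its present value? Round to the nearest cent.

Level perpetuity: PV = C / r = $5.54 / 0.108 = $51.30

$51.30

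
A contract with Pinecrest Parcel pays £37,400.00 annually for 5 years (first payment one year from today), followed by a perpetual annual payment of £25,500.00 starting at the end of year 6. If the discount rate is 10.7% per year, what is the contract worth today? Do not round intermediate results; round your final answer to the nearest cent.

PV of 5-year annuity: £37,400.00 × [1 − (1+0.107)^−5] / 0.107 = 139276.07017
Perpetuity value at year 5: £25,500.00 / 0.107 = 238317.75701
PV of perpetuity: 238317.75701 / (1+0.107)^5 = 143356.80007
Total PV = 139276.07017 + 143356.80007 = 282632.87025

£282632.87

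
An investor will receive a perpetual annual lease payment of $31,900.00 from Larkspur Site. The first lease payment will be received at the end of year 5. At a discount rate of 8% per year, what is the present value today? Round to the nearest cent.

Value at end of year 4: C / r = $31,900.00 / 0.08 = $398,750.0000
Discount to today: PV = $398,750.0000 / (1 + 0.08)^4 = $398,750.0000 / 1.360489 = $293,093.15

$293093.15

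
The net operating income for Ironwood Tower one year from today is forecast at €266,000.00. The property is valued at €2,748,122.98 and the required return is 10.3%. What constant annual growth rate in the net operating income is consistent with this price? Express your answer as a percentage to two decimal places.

0.62%

P = D₁/(r−g) ⇒ g = r − D₁/P = 0.103 − €266,000.00/€2,748,122.98 = 0.006207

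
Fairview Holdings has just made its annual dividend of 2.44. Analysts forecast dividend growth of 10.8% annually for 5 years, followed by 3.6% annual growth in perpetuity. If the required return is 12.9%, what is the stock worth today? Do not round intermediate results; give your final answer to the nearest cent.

36.28

D_1 = 2.70352
D_2 = 2.99550
D_3 = 3.31901
D_4 = 3.67747
D_5 = 4.07463
Terminal value at year 5: TV = D_5×(1+g_2)/(r−g_2) = 4.22132/0.093 = 45.39055
P_0 = D_1/(1+r)^1 + D_2/(1+r)^2 + D_3/(1+r)^3 + D_4/(1+r)^4 + D_5/(1+r)^5 + TV/(1+r)^5
    = 2.39461 + 2.35007 + 2.30636 + 2.26346 + 2.22136 + 24.74547 = 36.28134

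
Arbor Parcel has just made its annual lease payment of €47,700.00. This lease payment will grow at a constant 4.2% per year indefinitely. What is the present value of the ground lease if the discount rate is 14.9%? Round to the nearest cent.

D₁ = D₀ × (1 + g) = €47,700.00 × 1.042 = €49,703.4000
Growing perpetuity: P = D₁ / (r − g) = €49,703.4000 / (0.149 − 0.042) = €464,517.76

€464517.76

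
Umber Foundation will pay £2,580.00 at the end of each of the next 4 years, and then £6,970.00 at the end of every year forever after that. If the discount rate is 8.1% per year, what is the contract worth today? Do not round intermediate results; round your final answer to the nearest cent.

£71541.45

PV of 4-year annuity: £2,580.00 × [1 − (1+0.081)^−4] / 0.081 = 8526.30086
Perpetuity value at year 4: £6,970.00 / 0.081 = 86049.38272
PV of perpetuity: 86049.38272 / (1+0.081)^4 = 63015.15131
Total PV = 8526.30086 + 63015.15131 = 71541.45217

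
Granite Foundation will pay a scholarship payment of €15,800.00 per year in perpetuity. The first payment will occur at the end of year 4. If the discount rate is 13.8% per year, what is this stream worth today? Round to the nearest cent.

Value at end of year 3: C / r = €15,800.00 / 0.138 = €114,492.7536
Discount to today: PV = €114,492.7536 / (1 + 0.138)^3 = €114,492.7536 / 1.473760 = €77,687.51

€77687.51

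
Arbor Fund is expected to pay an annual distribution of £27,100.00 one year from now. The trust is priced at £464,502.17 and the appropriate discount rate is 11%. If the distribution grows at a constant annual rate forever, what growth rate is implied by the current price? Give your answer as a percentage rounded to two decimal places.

5.17%

P = D₁/(r−g) ⇒ g = r − D₁/P = 0.11 − £27,100.00/£464,502.17 = 0.051658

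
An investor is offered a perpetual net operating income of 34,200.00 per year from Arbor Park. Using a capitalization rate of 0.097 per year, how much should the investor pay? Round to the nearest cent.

Level perpetuity: PV = C / r = 34,200.00 / 0.097 = 352,577.32

352577.32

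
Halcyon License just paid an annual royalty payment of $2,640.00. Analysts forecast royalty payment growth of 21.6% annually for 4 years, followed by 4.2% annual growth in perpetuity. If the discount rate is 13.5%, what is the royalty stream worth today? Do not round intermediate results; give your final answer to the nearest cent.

$51554.20

D_1 = 3210.24000
D_2 = 3903.65184
D_3 = 4746.84064
D_4 = 5772.15822
Terminal value at year 4: TV = D_4×(1+g_2)/(r−g_2) = 6014.58886/0.093 = 64672.99850
P_0 = D_1/(1+r)^1 + D_2/(1+r)^2 + D_3/(1+r)^3 + D_4/(1+r)^4 + TV/(1+r)^4
    = 2828.40529 + 3030.25624 + 3246.51241 + 3478.20184 + 38970.82062 = 51554.19639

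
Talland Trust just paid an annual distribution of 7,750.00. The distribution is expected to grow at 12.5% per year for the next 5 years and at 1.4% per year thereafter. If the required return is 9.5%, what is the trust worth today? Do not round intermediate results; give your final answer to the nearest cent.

153110.88

D_1 = 8718.75000
D_2 = 9808.59375
D_3 = 11034.66797
D_4 = 12414.00146
D_5 = 13965.75165
Terminal value at year 5: TV = D_5×(1+g_2)/(r−g_2) = 14161.27217/0.081 = 174830.52063
P_0 = D_1/(1+r)^1 + D_2/(1+r)^2 + D_3/(1+r)^3 + D_4/(1+r)^4 + D_5/(1+r)^5 + TV/(1+r)^5
    = 7962.32877 + 8180.47476 + 8404.59736 + 8634.86030 + 8871.43181 + 111057.18344 = 153110.87644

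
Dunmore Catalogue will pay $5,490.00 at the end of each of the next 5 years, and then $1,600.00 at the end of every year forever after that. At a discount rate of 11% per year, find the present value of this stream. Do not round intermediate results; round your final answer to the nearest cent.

$28922.49

PV of 5-year annuity: $5,490.00 × [1 − (1+0.11)^−5] / 0.11 = 20290.47463
Perpetuity value at year 5: $1,600.00 / 0.11 = 14545.45455
PV of perpetuity: 14545.45455 / (1+0.11)^5 = 8632.01932
Total PV = 20290.47463 + 8632.01932 = 28922.49394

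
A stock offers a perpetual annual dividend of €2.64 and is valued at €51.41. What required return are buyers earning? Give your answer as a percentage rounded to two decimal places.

5.14%

P = C/r ⇒ r = C/P = €2.64/€51.41 = 0.051352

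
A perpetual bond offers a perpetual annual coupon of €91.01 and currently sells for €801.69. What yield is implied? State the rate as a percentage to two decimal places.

P = C/r ⇒ r = C/P = €91.01/€801.69 = 0.113523

11.35%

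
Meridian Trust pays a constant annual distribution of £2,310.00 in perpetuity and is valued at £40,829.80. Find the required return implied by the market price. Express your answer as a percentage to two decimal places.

P = C/r ⇒ r = C/P = £2,310.00/£40,829.80 = 0.056576

5.66%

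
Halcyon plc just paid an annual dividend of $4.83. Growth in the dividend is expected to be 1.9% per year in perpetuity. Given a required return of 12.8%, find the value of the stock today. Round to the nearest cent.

$45.15

D₁ = D₀ × (1 + g) = $4.83 × 1.019 = $4.9218
Growing perpetuity: P = D₁ / (r − g) = $4.9218 / (0.128 − 0.019) = $45.15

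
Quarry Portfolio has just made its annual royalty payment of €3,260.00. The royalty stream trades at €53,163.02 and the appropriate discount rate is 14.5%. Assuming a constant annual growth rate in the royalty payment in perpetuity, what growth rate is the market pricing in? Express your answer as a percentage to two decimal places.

7.88%

P = D₀(1+g)/(r−g) ⇒ P(r−g) = D₀(1+g) ⇒ g(P+D₀) = P·r − D₀
g = (P·r − D₀)/(P + D₀) = (€53,163.02×0.145 − €3,260.00) / (€53,163.02 + €3,260.00) = 0.078844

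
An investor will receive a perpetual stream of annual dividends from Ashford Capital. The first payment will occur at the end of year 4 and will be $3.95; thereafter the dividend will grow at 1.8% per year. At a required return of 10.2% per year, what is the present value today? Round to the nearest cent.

Value at end of year 3: C₁ / (r − g) = $3.95 / (0.102 − 0.018) = $47.0238
Discount to today: PV = $47.0238 / (1 + 0.102)^3 = $47.0238 / 1.338273 = $35.14

$35.14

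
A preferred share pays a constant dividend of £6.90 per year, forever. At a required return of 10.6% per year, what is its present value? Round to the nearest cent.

£65.09

Level perpetuity: PV = C / r = £6.90 / 0.106 = £65.09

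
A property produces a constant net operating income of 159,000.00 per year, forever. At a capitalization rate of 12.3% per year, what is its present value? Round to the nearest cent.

1292682.93

Level perpetuity: PV = C / r = 159,000.00 / 0.123 = 1,292,682.93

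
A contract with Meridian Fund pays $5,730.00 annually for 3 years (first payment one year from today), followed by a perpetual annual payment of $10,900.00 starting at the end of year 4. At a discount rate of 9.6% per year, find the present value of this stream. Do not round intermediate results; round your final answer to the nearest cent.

$100593.56

PV of 3-year annuity: $5,730.00 × [1 − (1+0.096)^−3] / 0.096 = 14350.60987
Perpetuity value at year 3: $10,900.00 / 0.096 = 113541.66667
PV of perpetuity: 113541.66667 / (1+0.096)^3 = 86242.94980
Total PV = 14350.60987 + 86242.94980 = 100593.55968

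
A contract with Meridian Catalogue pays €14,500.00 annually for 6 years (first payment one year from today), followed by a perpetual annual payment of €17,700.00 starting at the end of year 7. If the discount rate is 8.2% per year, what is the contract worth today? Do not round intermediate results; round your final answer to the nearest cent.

PV of 6-year annuity: €14,500.00 × [1 − (1+0.082)^−6] / 0.082 = 66626.98692
Perpetuity value at year 6: €17,700.00 / 0.082 = 215853.65854
PV of perpetuity: 215853.65854 / (1+0.082)^6 = 134522.78485
Total PV = 66626.98692 + 134522.78485 = 201149.77177

€201149.77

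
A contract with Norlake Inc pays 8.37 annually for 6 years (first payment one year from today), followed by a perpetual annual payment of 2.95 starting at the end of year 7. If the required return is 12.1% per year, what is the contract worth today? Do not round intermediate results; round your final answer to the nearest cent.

PV of 6-year annuity: 8.37 × [1 − (1+0.121)^−6] / 0.121 = 34.31524
Perpetuity value at year 6: 2.95 / 0.121 = 24.38017
PV of perpetuity: 24.38017 / (1+0.121)^6 = 12.28579
Total PV = 34.31524 + 12.28579 = 46.60102

46.60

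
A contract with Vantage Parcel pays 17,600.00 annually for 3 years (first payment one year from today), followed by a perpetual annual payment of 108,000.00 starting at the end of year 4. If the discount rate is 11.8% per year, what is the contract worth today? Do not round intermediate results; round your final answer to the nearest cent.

PV of 3-year annuity: 17,600.00 × [1 − (1+0.118)^−3] / 0.118 = 42417.93672
Perpetuity value at year 3: 108,000.00 / 0.118 = 915254.23729
PV of perpetuity: 915254.23729 / (1+0.118)^3 = 654962.35287
Total PV = 42417.93672 + 654962.35287 = 697380.28959

697380.29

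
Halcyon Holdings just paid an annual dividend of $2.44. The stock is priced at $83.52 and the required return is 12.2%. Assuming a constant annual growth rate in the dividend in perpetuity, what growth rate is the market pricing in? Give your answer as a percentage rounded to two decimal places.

9.02%

P = D₀(1+g)/(r−g) ⇒ P(r−g) = D₀(1+g) ⇒ g(P+D₀) = P·r − D₀
g = (P·r − D₀)/(P + D₀) = ($83.52×0.122 − $2.44) / ($83.52 + $2.44) = 0.090152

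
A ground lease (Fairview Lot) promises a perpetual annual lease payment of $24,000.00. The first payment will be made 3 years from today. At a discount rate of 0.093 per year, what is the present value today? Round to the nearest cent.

Value at end of year 2: C / r = $24,000.00 / 0.093 = $258,064.5161
Discount to today: PV = $258,064.5161 / (1 + 0.093)^2 = $258,064.5161 / 1.194649 = $216,017.02

$216017.02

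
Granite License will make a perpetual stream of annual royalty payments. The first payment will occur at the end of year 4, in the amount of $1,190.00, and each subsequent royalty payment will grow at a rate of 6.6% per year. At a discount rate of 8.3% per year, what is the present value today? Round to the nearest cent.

Value at end of year 3: C₁ / (r − g) = $1,190.00 / (0.083 − 0.066) = $70,000.0000
Discount to today: PV = $70,000.0000 / (1 + 0.083)^3 = $70,000.0000 / 1.270239 = $55,107.75

$55107.75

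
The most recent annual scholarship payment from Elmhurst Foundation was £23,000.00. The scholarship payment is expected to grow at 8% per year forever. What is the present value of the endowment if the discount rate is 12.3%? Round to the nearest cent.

D₁ = D₀ × (1 + g) = £23,000.00 × 1.08 = £24,840.0000
Growing perpetuity: P = D₁ / (r − g) = £24,840.0000 / (0.123 − 0.08) = £577,674.42

£577674.42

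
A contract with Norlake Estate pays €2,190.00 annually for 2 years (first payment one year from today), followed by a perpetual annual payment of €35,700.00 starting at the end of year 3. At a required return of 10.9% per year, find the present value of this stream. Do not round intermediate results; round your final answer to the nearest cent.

PV of 2-year annuity: €2,190.00 × [1 − (1+0.109)^−2] / 0.109 = 3755.41211
Perpetuity value at year 2: €35,700.00 / 0.109 = 327522.93578
PV of perpetuity: 327522.93578 / (1+0.109)^2 = 266304.57400
Total PV = 3755.41211 + 266304.57400 = 270059.98611

€270059.99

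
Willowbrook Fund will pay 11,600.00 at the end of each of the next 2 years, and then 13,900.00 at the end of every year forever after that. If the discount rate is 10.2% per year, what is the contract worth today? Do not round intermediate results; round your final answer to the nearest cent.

PV of 2-year annuity: 11,600.00 × [1 − (1+0.102)^−2] / 0.102 = 20078.32649
Perpetuity value at year 2: 13,900.00 / 0.102 = 136274.50980
PV of perpetuity: 136274.50980 / (1+0.102)^2 = 112215.13582
Total PV = 20078.32649 + 112215.13582 = 132293.46231

132293.46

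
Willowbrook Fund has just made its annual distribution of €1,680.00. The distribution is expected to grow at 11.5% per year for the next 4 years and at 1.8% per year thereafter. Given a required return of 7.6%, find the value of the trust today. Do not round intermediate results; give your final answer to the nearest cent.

D_1 = 1873.20000
D_2 = 2088.61800
D_3 = 2328.80907
D_4 = 2596.62211
Terminal value at year 4: TV = D_4×(1+g_2)/(r−g_2) = 2643.36131/0.058 = 45575.19502
P_0 = D_1/(1+r)^1 + D_2/(1+r)^2 + D_3/(1+r)^3 + D_4/(1+r)^4 + TV/(1+r)^4
    = 1740.89219 + 1803.99145 + 1869.37775 + 1937.13401 + 34000.04175 = 41351.43716

€41351.44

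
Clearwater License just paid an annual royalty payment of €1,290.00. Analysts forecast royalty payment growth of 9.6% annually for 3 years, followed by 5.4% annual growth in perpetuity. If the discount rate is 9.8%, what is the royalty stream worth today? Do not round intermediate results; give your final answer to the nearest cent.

€34588.73

D_1 = 1413.84000
D_2 = 1549.56864
D_3 = 1698.32723
Terminal value at year 3: TV = D_3×(1+g_2)/(r−g_2) = 1790.03690/0.044 = 40682.65681
P_0 = D_1/(1+r)^1 + D_2/(1+r)^2 + D_3/(1+r)^3 + TV/(1+r)^3
    = 1287.65027 + 1285.30483 + 1282.96365 + 30732.81112 = 34588.72987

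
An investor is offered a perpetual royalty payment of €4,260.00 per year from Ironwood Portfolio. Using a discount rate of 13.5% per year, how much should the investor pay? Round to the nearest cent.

Level perpetuity: PV = C / r = €4,260.00 / 0.135 = €31,555.56

€31555.56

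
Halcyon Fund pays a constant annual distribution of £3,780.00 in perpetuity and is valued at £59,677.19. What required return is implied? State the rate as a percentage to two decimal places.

P = C/r ⇒ r = C/P = £3,780.00/£59,677.19 = 0.063341

6.33%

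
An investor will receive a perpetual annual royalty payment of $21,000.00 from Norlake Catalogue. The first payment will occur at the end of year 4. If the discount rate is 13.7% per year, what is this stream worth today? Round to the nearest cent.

Value at end of year 3: C / r = $21,000.00 / 0.137 = $153,284.6715
Discount to today: PV = $153,284.6715 / (1 + 0.137)^3 = $153,284.6715 / 1.469878 = $104,283.92

$104283.92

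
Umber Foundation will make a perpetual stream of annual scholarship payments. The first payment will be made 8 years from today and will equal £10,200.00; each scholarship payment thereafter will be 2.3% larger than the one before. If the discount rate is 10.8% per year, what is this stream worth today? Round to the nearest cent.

Value at end of year 7: C₁ / (r − g) = £10,200.00 / (0.108 − 0.023) = £120,000.0000
Discount to today: PV = £120,000.0000 / (1 + 0.108)^7 = £120,000.0000 / 2.050115 = £58,533.29

£58533.29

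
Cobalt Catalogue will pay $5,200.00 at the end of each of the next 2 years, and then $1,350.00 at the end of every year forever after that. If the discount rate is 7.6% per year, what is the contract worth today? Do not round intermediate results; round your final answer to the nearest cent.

$24666.57

PV of 2-year annuity: $5,200.00 × [1 − (1+0.076)^−2] / 0.076 = 9324.08342
Perpetuity value at year 2: $1,350.00 / 0.076 = 17763.15789
PV of perpetuity: 17763.15789 / (1+0.076)^2 = 15342.48239
Total PV = 9324.08342 + 15342.48239 = 24666.56581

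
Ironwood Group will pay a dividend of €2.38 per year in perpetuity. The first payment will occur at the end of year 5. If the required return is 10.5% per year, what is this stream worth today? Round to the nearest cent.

€15.20

Value at end of year 4: C / r = €2.38 / 0.105 = €22.6667
Discount to today: PV = €22.6667 / (1 + 0.105)^4 = €22.6667 / 1.490902 = €15.20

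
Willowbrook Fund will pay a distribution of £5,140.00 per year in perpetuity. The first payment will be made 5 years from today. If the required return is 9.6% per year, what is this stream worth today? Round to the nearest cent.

£37106.47

Value at end of year 4: C / r = £5,140.00 / 0.096 = £53,541.6667
Discount to today: PV = £53,541.6667 / (1 + 0.096)^4 = £53,541.6667 / 1.442920 = £37,106.47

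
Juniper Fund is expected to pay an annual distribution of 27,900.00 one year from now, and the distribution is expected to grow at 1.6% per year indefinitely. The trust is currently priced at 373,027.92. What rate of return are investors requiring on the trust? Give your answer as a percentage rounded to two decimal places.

P = D₁/(r − g) ⇒ r = D₁/P + g = 27,900.0000/373,027.92 + 0.016 = 0.074793 + 0.016 = 0.090793

9.08%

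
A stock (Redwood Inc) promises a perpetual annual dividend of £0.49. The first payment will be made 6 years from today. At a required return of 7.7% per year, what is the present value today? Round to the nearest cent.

£4.39

Value at end of year 5: C / r = £0.49 / 0.077 = £6.3636
Discount to today: PV = £6.3636 / (1 + 0.077)^5 = £6.3636 / 1.449034 = £4.39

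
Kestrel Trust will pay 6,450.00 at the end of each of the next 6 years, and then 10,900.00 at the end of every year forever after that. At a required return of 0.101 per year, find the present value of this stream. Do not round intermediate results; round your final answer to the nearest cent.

PV of 6-year annuity: 6,450.00 × [1 − (1+0.101)^−6] / 0.101 = 28009.30034
Perpetuity value at year 6: 10,900.00 / 0.101 = 107920.79208
PV of perpetuity: 107920.79208 / (1+0.101)^6 = 60587.24576
Total PV = 28009.30034 + 60587.24576 = 88596.54611

88596.55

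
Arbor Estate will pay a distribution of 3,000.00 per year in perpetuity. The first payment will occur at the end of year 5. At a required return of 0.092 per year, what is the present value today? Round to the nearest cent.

22932.05

Value at end of year 4: C / r = 3,000.00 / 0.092 = 32,608.6957
Discount to today: PV = 32,608.6957 / (1 + 0.092)^4 = 32,608.6957 / 1.421970 = 22,932.05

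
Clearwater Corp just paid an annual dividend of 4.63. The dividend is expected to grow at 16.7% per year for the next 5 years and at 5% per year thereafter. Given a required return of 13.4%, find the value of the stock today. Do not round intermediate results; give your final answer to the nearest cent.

D_1 = 5.40321
D_2 = 6.30555
D_3 = 7.35857
D_4 = 8.58745
D_5 = 10.02156
Terminal value at year 5: TV = D_5×(1+g_2)/(r−g_2) = 10.52264/0.084 = 125.26948
P_0 = D_1/(1+r)^1 + D_2/(1+r)^2 + D_3/(1+r)^3 + D_4/(1+r)^4 + D_5/(1+r)^5 + TV/(1+r)^5
    = 4.76474 + 4.90339 + 5.04608 + 5.19293 + 5.34404 + 66.80055 = 92.05173

92.05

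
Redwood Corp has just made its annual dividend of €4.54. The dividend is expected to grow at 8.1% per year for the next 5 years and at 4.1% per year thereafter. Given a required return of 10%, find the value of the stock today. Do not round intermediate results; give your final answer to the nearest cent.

€94.97

D_1 = 4.90774
D_2 = 5.30527
D_3 = 5.73499
D_4 = 6.19953
D_5 = 6.70169
Terminal value at year 5: TV = D_5×(1+g_2)/(r−g_2) = 6.97646/0.059 = 118.24507
P_0 = D_1/(1+r)^1 + D_2/(1+r)^2 + D_3/(1+r)^3 + D_4/(1+r)^4 + D_5/(1+r)^5 + TV/(1+r)^5
    = 4.46158 + 4.38452 + 4.30879 + 4.23436 + 4.16122 + 73.42088 = 94.97135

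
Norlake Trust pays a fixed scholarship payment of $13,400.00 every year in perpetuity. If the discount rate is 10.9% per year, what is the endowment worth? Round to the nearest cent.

Level perpetuity: PV = C / r = $13,400.00 / 0.109 = $122,935.78

$122935.78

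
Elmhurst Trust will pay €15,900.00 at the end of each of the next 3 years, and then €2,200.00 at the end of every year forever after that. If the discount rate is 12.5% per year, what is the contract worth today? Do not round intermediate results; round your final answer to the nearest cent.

PV of 3-year annuity: €15,900.00 × [1 − (1+0.125)^−3] / 0.125 = 37863.37449
Perpetuity value at year 3: €2,200.00 / 0.125 = 17600.00000
PV of perpetuity: 17600.00000 / (1+0.125)^3 = 12361.04252
Total PV = 37863.37449 + 12361.04252 = 50224.41701

€50224.42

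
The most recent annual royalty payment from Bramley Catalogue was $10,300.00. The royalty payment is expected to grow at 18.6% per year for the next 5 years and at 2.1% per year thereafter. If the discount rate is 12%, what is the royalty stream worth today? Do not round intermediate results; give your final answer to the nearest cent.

$202788.55

D_1 = 12215.80000
D_2 = 14487.93880
D_3 = 17182.69542
D_4 = 20378.67676
D_5 = 24169.11064
Terminal value at year 5: TV = D_5×(1+g_2)/(r−g_2) = 24676.66197/0.099 = 249259.21178
P_0 = D_1/(1+r)^1 + D_2/(1+r)^2 + D_3/(1+r)^3 + D_4/(1+r)^4 + D_5/(1+r)^5 + TV/(1+r)^5
    = 10906.96429 + 11549.69611 + 12230.30320 + 12951.01750 + 13714.20246 + 141436.37080 = 202788.55435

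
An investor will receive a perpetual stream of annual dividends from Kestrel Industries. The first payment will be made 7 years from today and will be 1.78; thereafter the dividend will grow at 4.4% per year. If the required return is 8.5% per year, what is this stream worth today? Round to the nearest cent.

Value at end of year 6: C₁ / (r − g) = 1.78 / (0.085 − 0.044) = 43.4146
Discount to today: PV = 43.4146 / (1 + 0.085)^6 = 43.4146 / 1.631468 = 26.61

26.61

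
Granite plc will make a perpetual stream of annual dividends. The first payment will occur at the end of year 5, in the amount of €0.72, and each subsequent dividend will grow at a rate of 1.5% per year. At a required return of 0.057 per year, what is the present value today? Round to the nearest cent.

€13.73

Value at end of year 4: C₁ / (r − g) = €0.72 / (0.057 − 0.015) = €17.1429
Discount to today: PV = €17.1429 / (1 + 0.057)^4 = €17.1429 / 1.248245 = €13.73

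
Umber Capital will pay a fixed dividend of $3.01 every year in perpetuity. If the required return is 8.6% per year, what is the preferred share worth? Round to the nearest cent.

Level perpetuity: PV = C / r = $3.01 / 0.086 = $35.00

$35.00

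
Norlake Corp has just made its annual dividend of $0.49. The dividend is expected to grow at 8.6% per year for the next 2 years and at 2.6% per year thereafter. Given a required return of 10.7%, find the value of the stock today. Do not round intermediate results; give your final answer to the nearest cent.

D_1 = 0.53214
D_2 = 0.57790
Terminal value at year 2: TV = D_2×(1+g_2)/(r−g_2) = 0.59293/0.081 = 7.32012
P_0 = D_1/(1+r)^1 + D_2/(1+r)^2 + TV/(1+r)^2
    = 0.48070 + 0.47159 + 5.97342 = 6.92571

$6.93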